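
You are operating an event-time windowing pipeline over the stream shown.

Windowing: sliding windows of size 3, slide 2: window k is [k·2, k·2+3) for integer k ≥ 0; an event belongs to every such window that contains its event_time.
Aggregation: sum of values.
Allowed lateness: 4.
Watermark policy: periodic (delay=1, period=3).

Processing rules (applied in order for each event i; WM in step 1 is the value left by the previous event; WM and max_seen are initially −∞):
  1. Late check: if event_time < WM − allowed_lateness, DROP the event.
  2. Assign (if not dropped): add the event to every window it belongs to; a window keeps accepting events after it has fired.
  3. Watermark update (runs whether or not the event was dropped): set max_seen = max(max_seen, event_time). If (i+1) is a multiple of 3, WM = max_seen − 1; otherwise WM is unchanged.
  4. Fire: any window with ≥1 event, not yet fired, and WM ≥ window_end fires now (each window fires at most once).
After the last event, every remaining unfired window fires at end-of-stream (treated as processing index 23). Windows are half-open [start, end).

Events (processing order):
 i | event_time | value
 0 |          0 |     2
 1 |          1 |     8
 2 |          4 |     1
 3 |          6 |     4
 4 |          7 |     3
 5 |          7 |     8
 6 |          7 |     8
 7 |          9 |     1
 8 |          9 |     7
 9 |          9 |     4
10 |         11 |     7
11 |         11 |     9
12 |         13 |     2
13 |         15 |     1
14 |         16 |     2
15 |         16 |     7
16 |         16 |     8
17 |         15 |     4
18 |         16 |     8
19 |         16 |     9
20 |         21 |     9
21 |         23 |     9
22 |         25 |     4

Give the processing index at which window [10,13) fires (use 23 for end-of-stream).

i=0 t=0 v=2: → [0,3); WM=−∞
i=1 t=1 v=8: → [0,3); WM=−∞
i=2 t=4 v=1: → [4,7),[2,5); WM=3; [0,3) fires=10
i=3 t=6 v=4: → [6,9),[4,7); WM=3
i=4 t=7 v=3: → [6,9); WM=3
i=5 t=7 v=8: → [6,9); WM=6; [2,5) fires=1
i=6 t=7 v=8: → [6,9); WM=6
i=7 t=9 v=1: → [8,11); WM=6
i=8 t=9 v=7: → [8,11); WM=8; [4,7) fires=5
i=9 t=9 v=4: → [8,11); WM=8
i=10 t=11 v=7: → [10,13); WM=8
i=11 t=11 v=9: → [10,13); WM=10; [6,9) fires=23
i=12 t=13 v=2: → [12,15); WM=10
i=13 t=15 v=1: → [14,17); WM=10
i=14 t=16 v=2: → [16,19),[14,17); WM=15; [8,11) fires=12 [10,13) fires=16 [12,15) fires=2
i=15 t=16 v=7: → [16,19),[14,17); WM=15
i=16 t=16 v=8: → [16,19),[14,17); WM=15
i=17 t=15 v=4: → [14,17); WM=15
i=18 t=16 v=8: → [16,19),[14,17); WM=15
i=19 t=16 v=9: → [16,19),[14,17); WM=15
i=20 t=21 v=9: → [20,23); WM=20; [14,17) fires=39 [16,19) fires=34
i=21 t=23 v=9: → [22,25); WM=20
i=22 t=25 v=4: → [24,27); WM=20

14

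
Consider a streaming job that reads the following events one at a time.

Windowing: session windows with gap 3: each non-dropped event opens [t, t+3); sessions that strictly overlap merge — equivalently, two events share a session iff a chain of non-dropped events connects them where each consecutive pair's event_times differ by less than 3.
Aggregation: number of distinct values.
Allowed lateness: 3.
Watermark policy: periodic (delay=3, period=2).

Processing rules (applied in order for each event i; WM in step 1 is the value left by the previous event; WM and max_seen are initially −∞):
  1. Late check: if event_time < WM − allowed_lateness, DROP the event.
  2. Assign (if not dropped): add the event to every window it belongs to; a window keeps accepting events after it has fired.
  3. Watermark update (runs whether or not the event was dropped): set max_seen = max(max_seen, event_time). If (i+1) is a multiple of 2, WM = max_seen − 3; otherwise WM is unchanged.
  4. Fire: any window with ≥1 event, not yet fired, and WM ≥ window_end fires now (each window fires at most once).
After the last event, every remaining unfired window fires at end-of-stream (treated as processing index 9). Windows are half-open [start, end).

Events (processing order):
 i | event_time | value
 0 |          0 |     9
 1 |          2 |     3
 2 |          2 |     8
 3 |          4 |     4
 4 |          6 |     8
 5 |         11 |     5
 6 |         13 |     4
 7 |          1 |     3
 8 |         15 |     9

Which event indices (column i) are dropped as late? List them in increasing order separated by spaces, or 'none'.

i=0 t=0 v=9: → [0,3); WM=−∞
i=1 t=2 v=3: → [0,5); WM=-1
i=2 t=2 v=8: → [0,5); WM=-1
i=3 t=4 v=4: → [0,7); WM=1
i=4 t=6 v=8: → [0,9); WM=1
i=5 t=11 v=5: → [11,14); WM=8
i=6 t=13 v=4: → [11,16); WM=8
i=7 t=1 v=3: DROP (t<8-3); WM=10
i=8 t=15 v=9: → [11,18); WM=10

7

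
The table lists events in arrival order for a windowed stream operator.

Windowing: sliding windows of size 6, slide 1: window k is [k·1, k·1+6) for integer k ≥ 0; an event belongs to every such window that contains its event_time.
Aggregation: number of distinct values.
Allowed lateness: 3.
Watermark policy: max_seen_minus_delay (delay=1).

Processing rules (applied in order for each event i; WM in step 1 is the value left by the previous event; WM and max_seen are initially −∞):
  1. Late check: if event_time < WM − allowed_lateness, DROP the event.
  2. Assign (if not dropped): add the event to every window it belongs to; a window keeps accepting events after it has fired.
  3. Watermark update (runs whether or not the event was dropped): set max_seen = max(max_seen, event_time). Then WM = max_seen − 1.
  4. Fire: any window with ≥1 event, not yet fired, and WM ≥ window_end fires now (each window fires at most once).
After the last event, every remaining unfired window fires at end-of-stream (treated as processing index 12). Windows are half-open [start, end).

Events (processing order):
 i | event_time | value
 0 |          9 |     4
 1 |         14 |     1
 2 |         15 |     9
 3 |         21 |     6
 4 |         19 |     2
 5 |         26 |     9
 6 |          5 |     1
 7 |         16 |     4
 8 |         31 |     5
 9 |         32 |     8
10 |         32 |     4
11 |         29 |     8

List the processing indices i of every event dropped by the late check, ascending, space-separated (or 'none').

6 7

i=0 t=9 v=4: → [9,15),[8,14),[7,13),[6,12),[5,11),[4,10); WM=8
i=1 t=14 v=1: → [14,20),[13,19),[12,18),[11,17),[10,16),[9,15); WM=13; [4,10) fires=1 [5,11) fires=1 [6,12) fires=1 [7,13) fires=1
i=2 t=15 v=9: → [15,21),[14,20),[13,19),[12,18),[11,17),[10,16); WM=14; [8,14) fires=1
i=3 t=21 v=6: → [21,27),[20,26),[19,25),[18,24),[17,23),[16,22); WM=20; [9,15) fires=2 [10,16) fires=2 [11,17) fires=2 [12,18) fires=2 [13,19) fires=2 [14,20) fires=2
i=4 t=19 v=2: → [19,25),[18,24),[17,23),[16,22),[15,21),[14,20); WM=20
i=5 t=26 v=9: → [26,32),[25,31),[24,30),[23,29),[22,28),[21,27); WM=25; [15,21) fires=2 [16,22) fires=2 [17,23) fires=2 [18,24) fires=2 [19,25) fires=2
i=6 t=5 v=1: DROP (t<25-3); WM=25
i=7 t=16 v=4: DROP (t<25-3); WM=25
i=8 t=31 v=5: → [31,37),[30,36),[29,35),[28,34),[27,33),[26,32); WM=30; [20,26) fires=1 [21,27) fires=2 [22,28) fires=1 [23,29) fires=1 [24,30) fires=1
i=9 t=32 v=8: → [32,38),[31,37),[30,36),[29,35),[28,34),[27,33); WM=31; [25,31) fires=1
i=10 t=32 v=4: → [32,38),[31,37),[30,36),[29,35),[28,34),[27,33); WM=31
i=11 t=29 v=8: → [29,35),[28,34),[27,33),[26,32),[25,31),[24,30); WM=31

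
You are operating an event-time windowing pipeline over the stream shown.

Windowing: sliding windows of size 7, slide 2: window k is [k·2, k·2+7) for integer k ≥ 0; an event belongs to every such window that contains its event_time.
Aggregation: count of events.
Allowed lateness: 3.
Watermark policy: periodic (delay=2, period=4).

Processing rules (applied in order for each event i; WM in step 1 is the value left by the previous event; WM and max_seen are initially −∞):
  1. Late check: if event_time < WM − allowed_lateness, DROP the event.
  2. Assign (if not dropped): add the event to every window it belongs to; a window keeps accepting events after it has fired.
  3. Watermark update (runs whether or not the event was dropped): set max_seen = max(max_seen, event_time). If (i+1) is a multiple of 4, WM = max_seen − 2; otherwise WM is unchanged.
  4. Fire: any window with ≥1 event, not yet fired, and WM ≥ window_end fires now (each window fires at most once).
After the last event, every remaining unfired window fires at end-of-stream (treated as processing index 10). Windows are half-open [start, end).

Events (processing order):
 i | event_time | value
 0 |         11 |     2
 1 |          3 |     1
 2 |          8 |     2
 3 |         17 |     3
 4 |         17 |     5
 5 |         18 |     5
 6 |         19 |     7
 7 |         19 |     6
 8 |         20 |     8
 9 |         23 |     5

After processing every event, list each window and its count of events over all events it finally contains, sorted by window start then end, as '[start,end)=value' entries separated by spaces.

[0,7)=1 [2,9)=2 [4,11)=1 [6,13)=2 [8,15)=2 [10,17)=1 [12,19)=3 [14,21)=6 [16,23)=6 [18,25)=5 [20,27)=2 [22,29)=1

i=0 t=11 v=2: → [10,17),[8,15),[6,13); WM=−∞
i=1 t=3 v=1: → [2,9),[0,7); WM=−∞
i=2 t=8 v=2: → [8,15),[6,13),[4,11),[2,9); WM=−∞
i=3 t=17 v=3: → [16,23),[14,21),[12,19); WM=15; [0,7) fires=1 [2,9) fires=2 [4,11) fires=1 [6,13) fires=2 [8,15) fires=2
i=4 t=17 v=5: → [16,23),[14,21),[12,19); WM=15
i=5 t=18 v=5: → [18,25),[16,23),[14,21),[12,19); WM=15
i=6 t=19 v=7: → [18,25),[16,23),[14,21); WM=15
i=7 t=19 v=6: → [18,25),[16,23),[14,21); WM=17; [10,17) fires=1
i=8 t=20 v=8: → [20,27),[18,25),[16,23),[14,21); WM=17
i=9 t=23 v=5: → [22,29),[20,27),[18,25); WM=17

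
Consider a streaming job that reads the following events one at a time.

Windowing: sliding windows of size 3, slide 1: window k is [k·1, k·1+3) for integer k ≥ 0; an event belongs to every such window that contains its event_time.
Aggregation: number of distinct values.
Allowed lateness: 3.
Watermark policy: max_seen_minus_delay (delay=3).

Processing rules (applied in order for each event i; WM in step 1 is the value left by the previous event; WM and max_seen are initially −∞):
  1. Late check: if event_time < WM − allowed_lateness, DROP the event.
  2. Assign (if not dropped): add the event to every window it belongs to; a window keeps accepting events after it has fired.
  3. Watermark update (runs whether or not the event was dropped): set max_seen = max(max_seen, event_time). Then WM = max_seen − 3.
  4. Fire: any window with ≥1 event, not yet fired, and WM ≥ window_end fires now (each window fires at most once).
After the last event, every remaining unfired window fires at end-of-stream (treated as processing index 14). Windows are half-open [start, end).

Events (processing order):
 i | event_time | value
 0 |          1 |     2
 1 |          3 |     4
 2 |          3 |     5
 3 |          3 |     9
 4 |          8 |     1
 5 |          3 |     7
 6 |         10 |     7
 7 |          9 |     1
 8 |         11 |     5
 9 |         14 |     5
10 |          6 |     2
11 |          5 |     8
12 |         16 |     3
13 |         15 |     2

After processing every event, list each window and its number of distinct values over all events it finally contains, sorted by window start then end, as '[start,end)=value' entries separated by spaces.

[0,3)=1 [1,4)=5 [2,5)=4 [3,6)=4 [6,9)=1 [7,10)=1 [8,11)=2 [9,12)=3 [10,13)=2 [11,14)=1 [12,15)=1 [13,16)=2 [14,17)=3 [15,18)=2 [16,19)=1

i=0 t=1 v=2: → [1,4),[0,3); WM=-2
i=1 t=3 v=4: → [3,6),[2,5),[1,4); WM=0
i=2 t=3 v=5: → [3,6),[2,5),[1,4); WM=0
i=3 t=3 v=9: → [3,6),[2,5),[1,4); WM=0
i=4 t=8 v=1: → [8,11),[7,10),[6,9); WM=5; [0,3) fires=1 [1,4) fires=4 [2,5) fires=3
i=5 t=3 v=7: → [3,6),[2,5),[1,4); WM=5
i=6 t=10 v=7: → [10,13),[9,12),[8,11); WM=7; [3,6) fires=4
i=7 t=9 v=1: → [9,12),[8,11),[7,10); WM=7
i=8 t=11 v=5: → [11,14),[10,13),[9,12); WM=8
i=9 t=14 v=5: → [14,17),[13,16),[12,15); WM=11; [6,9) fires=1 [7,10) fires=1 [8,11) fires=2
i=10 t=6 v=2: DROP (t<11-3); WM=11
i=11 t=5 v=8: DROP (t<11-3); WM=11
i=12 t=16 v=3: → [16,19),[15,18),[14,17); WM=13; [9,12) fires=3 [10,13) fires=2
i=13 t=15 v=2: → [15,18),[14,17),[13,16); WM=13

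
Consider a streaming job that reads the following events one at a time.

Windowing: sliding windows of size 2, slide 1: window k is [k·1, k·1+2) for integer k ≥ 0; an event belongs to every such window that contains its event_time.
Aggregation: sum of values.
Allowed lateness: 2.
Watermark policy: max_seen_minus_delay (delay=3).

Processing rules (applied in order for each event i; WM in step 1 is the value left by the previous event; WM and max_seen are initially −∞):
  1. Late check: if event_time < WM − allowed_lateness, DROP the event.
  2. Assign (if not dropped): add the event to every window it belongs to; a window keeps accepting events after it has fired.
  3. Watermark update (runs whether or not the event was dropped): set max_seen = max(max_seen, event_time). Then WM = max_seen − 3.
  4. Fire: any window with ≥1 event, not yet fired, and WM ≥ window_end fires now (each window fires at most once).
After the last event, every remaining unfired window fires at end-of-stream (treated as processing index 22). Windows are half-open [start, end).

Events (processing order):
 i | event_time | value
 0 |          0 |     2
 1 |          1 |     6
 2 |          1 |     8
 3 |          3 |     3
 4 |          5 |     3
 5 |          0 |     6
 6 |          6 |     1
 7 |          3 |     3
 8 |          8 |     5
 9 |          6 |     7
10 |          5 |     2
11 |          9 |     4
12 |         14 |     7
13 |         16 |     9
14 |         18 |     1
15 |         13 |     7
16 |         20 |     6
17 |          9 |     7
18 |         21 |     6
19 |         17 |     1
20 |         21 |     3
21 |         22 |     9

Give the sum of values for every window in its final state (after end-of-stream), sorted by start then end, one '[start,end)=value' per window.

i=0 t=0 v=2: → [0,2); WM=-3
i=1 t=1 v=6: → [1,3),[0,2); WM=-2
i=2 t=1 v=8: → [1,3),[0,2); WM=-2
i=3 t=3 v=3: → [3,5),[2,4); WM=0
i=4 t=5 v=3: → [5,7),[4,6); WM=2; [0,2) fires=16
i=5 t=0 v=6: → [0,2); WM=2
i=6 t=6 v=1: → [6,8),[5,7); WM=3; [1,3) fires=14
i=7 t=3 v=3: → [3,5),[2,4); WM=3
i=8 t=8 v=5: → [8,10),[7,9); WM=5; [2,4) fires=6 [3,5) fires=6
i=9 t=6 v=7: → [6,8),[5,7); WM=5
i=10 t=5 v=2: → [5,7),[4,6); WM=5
i=11 t=9 v=4: → [9,11),[8,10); WM=6; [4,6) fires=5
i=12 t=14 v=7: → [14,16),[13,15); WM=11; [5,7) fires=13 [6,8) fires=8 [7,9) fires=5 [8,10) fires=9 [9,11) fires=4
i=13 t=16 v=9: → [16,18),[15,17); WM=13
i=14 t=18 v=1: → [18,20),[17,19); WM=15; [13,15) fires=7
i=15 t=13 v=7: → [13,15),[12,14); WM=15; [12,14) fires=7
i=16 t=20 v=6: → [20,22),[19,21); WM=17; [14,16) fires=7 [15,17) fires=9
i=17 t=9 v=7: DROP (t<17-2); WM=17
i=18 t=21 v=6: → [21,23),[20,22); WM=18; [16,18) fires=9
i=19 t=17 v=1: → [17,19),[16,18); WM=18
i=20 t=21 v=3: → [21,23),[20,22); WM=18
i=21 t=22 v=9: → [22,24),[21,23); WM=19; [17,19) fires=2

[0,2)=22 [1,3)=14 [2,4)=6 [3,5)=6 [4,6)=5 [5,7)=13 [6,8)=8 [7,9)=5 [8,10)=9 [9,11)=4 [12,14)=7 [13,15)=14 [14,16)=7 [15,17)=9 [16,18)=10 [17,19)=2 [18,20)=1 [19,21)=6 [20,22)=15 [21,23)=18 [22,24)=9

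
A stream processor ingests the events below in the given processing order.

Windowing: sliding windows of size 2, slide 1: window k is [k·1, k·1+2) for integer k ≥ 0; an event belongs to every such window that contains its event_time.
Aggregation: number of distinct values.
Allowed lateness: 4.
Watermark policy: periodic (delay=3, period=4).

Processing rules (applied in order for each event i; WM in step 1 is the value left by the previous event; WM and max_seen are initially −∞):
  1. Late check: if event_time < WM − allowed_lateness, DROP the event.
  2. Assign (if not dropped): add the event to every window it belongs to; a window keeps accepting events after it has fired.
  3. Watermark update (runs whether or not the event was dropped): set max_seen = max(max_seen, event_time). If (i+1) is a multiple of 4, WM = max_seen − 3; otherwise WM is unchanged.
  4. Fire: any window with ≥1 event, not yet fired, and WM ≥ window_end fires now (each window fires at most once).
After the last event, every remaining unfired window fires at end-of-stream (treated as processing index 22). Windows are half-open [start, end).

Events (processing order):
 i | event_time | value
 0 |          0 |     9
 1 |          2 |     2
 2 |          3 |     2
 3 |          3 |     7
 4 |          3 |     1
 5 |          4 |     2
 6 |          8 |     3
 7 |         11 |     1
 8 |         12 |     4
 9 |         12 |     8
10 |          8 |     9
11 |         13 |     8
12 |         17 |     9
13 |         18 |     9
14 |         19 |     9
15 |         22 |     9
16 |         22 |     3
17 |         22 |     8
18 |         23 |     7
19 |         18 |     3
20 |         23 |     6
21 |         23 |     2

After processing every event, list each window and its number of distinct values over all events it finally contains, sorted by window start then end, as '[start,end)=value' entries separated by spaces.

i=0 t=0 v=9: → [0,2); WM=−∞
i=1 t=2 v=2: → [2,4),[1,3); WM=−∞
i=2 t=3 v=2: → [3,5),[2,4); WM=−∞
i=3 t=3 v=7: → [3,5),[2,4); WM=0
i=4 t=3 v=1: → [3,5),[2,4); WM=0
i=5 t=4 v=2: → [4,6),[3,5); WM=0
i=6 t=8 v=3: → [8,10),[7,9); WM=0
i=7 t=11 v=1: → [11,13),[10,12); WM=8; [0,2) fires=1 [1,3) fires=1 [2,4) fires=3 [3,5) fires=3 [4,6) fires=1
i=8 t=12 v=4: → [12,14),[11,13); WM=8
i=9 t=12 v=8: → [12,14),[11,13); WM=8
i=10 t=8 v=9: → [8,10),[7,9); WM=8
i=11 t=13 v=8: → [13,15),[12,14); WM=10; [7,9) fires=2 [8,10) fires=2
i=12 t=17 v=9: → [17,19),[16,18); WM=10
i=13 t=18 v=9: → [18,20),[17,19); WM=10
i=14 t=19 v=9: → [19,21),[18,20); WM=10
i=15 t=22 v=9: → [22,24),[21,23); WM=19; [10,12) fires=1 [11,13) fires=3 [12,14) fires=2 [13,15) fires=1 [16,18) fires=1 [17,19) fires=1
i=16 t=22 v=3: → [22,24),[21,23); WM=19
i=17 t=22 v=8: → [22,24),[21,23); WM=19
i=18 t=23 v=7: → [23,25),[22,24); WM=19
i=19 t=18 v=3: → [18,20),[17,19); WM=20; [18,20) fires=2
i=20 t=23 v=6: → [23,25),[22,24); WM=20
i=21 t=23 v=2: → [23,25),[22,24); WM=20

[0,2)=1 [1,3)=1 [2,4)=3 [3,5)=3 [4,6)=1 [7,9)=2 [8,10)=2 [10,12)=1 [11,13)=3 [12,14)=2 [13,15)=1 [16,18)=1 [17,19)=2 [18,20)=2 [19,21)=1 [21,23)=3 [22,24)=6 [23,25)=3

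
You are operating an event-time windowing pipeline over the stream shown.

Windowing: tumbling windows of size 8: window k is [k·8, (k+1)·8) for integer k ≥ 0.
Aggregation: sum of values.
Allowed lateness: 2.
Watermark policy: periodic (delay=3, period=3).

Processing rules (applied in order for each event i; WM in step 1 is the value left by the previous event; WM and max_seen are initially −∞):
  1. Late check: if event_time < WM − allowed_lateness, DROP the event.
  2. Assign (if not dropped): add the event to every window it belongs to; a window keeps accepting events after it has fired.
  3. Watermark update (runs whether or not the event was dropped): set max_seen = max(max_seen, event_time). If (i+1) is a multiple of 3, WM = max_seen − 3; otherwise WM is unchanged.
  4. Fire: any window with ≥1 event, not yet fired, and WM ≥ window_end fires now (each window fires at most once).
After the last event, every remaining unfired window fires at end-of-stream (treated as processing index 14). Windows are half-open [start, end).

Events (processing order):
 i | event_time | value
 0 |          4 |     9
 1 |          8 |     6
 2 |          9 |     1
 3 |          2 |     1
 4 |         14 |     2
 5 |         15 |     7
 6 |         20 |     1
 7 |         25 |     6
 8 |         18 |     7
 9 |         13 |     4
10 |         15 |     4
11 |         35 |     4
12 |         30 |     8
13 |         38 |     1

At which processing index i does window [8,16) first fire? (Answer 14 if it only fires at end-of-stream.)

i=0 t=4 v=9: → [0,8); WM=−∞
i=1 t=8 v=6: → [8,16); WM=−∞
i=2 t=9 v=1: → [8,16); WM=6
i=3 t=2 v=1: DROP (t<6-2); WM=6
i=4 t=14 v=2: → [8,16); WM=6
i=5 t=15 v=7: → [8,16); WM=12; [0,8) fires=9
i=6 t=20 v=1: → [16,24); WM=12
i=7 t=25 v=6: → [24,32); WM=12
i=8 t=18 v=7: → [16,24); WM=22; [8,16) fires=16
i=9 t=13 v=4: DROP (t<22-2); WM=22
i=10 t=15 v=4: DROP (t<22-2); WM=22
i=11 t=35 v=4: → [32,40); WM=32; [16,24) fires=8 [24,32) fires=6
i=12 t=30 v=8: → [24,32); WM=32
i=13 t=38 v=1: → [32,40); WM=32

8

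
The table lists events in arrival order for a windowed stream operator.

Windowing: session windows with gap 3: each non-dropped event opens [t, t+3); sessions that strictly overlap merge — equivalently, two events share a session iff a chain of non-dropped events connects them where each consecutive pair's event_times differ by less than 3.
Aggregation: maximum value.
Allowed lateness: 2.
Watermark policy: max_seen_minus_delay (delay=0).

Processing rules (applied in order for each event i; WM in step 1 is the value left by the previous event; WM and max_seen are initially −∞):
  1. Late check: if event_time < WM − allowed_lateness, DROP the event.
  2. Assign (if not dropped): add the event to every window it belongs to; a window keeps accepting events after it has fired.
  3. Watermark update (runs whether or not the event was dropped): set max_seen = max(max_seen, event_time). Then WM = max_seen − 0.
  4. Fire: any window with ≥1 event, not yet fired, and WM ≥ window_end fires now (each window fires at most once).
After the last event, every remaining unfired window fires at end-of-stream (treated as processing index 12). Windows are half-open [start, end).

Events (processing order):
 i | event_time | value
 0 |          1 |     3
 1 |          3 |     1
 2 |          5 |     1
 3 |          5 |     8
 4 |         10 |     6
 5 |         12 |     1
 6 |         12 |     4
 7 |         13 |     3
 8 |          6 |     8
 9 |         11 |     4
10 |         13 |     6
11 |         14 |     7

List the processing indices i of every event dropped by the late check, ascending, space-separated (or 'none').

8

i=0 t=1 v=3: → [1,4); WM=1
i=1 t=3 v=1: → [1,6); WM=3
i=2 t=5 v=1: → [1,8); WM=5
i=3 t=5 v=8: → [1,8); WM=5
i=4 t=10 v=6: → [10,13); WM=10
i=5 t=12 v=1: → [10,15); WM=12
i=6 t=12 v=4: → [10,15); WM=12
i=7 t=13 v=3: → [10,16); WM=13
i=8 t=6 v=8: DROP (t<13-2); WM=13
i=9 t=11 v=4: → [10,16); WM=13
i=10 t=13 v=6: → [10,16); WM=13
i=11 t=14 v=7: → [10,17); WM=14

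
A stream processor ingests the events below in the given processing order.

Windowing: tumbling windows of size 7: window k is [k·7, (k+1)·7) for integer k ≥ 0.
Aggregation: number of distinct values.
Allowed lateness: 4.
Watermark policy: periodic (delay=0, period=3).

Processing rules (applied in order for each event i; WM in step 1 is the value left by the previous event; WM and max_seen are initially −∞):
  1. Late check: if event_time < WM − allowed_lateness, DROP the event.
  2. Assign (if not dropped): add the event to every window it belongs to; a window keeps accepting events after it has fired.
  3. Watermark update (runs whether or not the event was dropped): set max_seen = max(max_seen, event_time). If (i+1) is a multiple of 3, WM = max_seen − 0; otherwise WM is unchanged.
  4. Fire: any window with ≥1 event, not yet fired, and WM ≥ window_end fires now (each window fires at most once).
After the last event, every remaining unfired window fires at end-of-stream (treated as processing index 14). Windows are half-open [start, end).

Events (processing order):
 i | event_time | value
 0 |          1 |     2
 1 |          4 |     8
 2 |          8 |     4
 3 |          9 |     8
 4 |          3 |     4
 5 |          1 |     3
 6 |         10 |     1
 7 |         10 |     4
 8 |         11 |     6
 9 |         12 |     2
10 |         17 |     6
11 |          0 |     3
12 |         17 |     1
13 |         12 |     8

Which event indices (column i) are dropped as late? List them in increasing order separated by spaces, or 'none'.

4 5 11 13

i=0 t=1 v=2: → [0,7); WM=−∞
i=1 t=4 v=8: → [0,7); WM=−∞
i=2 t=8 v=4: → [7,14); WM=8; [0,7) fires=2
i=3 t=9 v=8: → [7,14); WM=8
i=4 t=3 v=4: DROP (t<8-4); WM=8
i=5 t=1 v=3: DROP (t<8-4); WM=9
i=6 t=10 v=1: → [7,14); WM=9
i=7 t=10 v=4: → [7,14); WM=9
i=8 t=11 v=6: → [7,14); WM=11
i=9 t=12 v=2: → [7,14); WM=11
i=10 t=17 v=6: → [14,21); WM=11
i=11 t=0 v=3: DROP (t<11-4); WM=17; [7,14) fires=5
i=12 t=17 v=1: → [14,21); WM=17
i=13 t=12 v=8: DROP (t<17-4); WM=17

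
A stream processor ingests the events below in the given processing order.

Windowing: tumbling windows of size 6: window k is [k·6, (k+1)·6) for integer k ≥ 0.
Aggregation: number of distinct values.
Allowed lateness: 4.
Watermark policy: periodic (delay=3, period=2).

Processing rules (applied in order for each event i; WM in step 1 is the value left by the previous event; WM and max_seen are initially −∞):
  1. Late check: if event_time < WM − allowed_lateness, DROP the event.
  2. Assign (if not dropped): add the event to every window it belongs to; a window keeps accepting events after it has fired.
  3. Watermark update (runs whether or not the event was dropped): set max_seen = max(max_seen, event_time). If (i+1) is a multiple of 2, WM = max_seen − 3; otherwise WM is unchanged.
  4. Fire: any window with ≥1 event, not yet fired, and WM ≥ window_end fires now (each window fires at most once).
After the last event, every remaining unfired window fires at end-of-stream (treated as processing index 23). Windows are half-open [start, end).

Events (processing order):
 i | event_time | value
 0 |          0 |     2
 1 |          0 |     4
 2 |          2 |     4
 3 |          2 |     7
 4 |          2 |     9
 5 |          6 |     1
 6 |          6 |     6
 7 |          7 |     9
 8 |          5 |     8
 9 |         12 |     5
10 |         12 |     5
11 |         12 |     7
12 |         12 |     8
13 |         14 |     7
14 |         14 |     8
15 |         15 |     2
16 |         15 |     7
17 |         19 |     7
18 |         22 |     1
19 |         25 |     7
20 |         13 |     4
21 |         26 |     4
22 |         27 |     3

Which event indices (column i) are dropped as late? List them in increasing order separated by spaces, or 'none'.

i=0 t=0 v=2: → [0,6); WM=−∞
i=1 t=0 v=4: → [0,6); WM=-3
i=2 t=2 v=4: → [0,6); WM=-3
i=3 t=2 v=7: → [0,6); WM=-1
i=4 t=2 v=9: → [0,6); WM=-1
i=5 t=6 v=1: → [6,12); WM=3
i=6 t=6 v=6: → [6,12); WM=3
i=7 t=7 v=9: → [6,12); WM=4
i=8 t=5 v=8: → [0,6); WM=4
i=9 t=12 v=5: → [12,18); WM=9; [0,6) fires=5
i=10 t=12 v=5: → [12,18); WM=9
i=11 t=12 v=7: → [12,18); WM=9
i=12 t=12 v=8: → [12,18); WM=9
i=13 t=14 v=7: → [12,18); WM=11
i=14 t=14 v=8: → [12,18); WM=11
i=15 t=15 v=2: → [12,18); WM=12; [6,12) fires=3
i=16 t=15 v=7: → [12,18); WM=12
i=17 t=19 v=7: → [18,24); WM=16
i=18 t=22 v=1: → [18,24); WM=16
i=19 t=25 v=7: → [24,30); WM=22; [12,18) fires=4
i=20 t=13 v=4: DROP (t<22-4); WM=22
i=21 t=26 v=4: → [24,30); WM=23
i=22 t=27 v=3: → [24,30); WM=23

20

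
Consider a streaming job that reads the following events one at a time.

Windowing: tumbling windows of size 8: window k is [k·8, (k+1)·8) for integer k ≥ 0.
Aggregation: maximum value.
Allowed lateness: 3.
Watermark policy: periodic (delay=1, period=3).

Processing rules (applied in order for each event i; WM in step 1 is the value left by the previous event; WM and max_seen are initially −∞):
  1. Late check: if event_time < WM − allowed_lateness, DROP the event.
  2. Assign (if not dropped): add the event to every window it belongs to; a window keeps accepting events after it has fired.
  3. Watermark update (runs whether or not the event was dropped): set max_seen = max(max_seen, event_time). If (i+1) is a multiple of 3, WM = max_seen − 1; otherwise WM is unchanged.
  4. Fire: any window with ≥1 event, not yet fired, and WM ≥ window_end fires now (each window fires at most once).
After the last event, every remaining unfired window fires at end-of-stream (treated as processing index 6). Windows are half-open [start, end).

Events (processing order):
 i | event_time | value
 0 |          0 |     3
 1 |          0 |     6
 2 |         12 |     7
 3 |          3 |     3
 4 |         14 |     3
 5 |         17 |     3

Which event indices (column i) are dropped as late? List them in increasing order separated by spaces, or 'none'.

i=0 t=0 v=3: → [0,8); WM=−∞
i=1 t=0 v=6: → [0,8); WM=−∞
i=2 t=12 v=7: → [8,16); WM=11; [0,8) fires=6
i=3 t=3 v=3: DROP (t<11-3); WM=11
i=4 t=14 v=3: → [8,16); WM=11
i=5 t=17 v=3: → [16,24); WM=16; [8,16) fires=7

3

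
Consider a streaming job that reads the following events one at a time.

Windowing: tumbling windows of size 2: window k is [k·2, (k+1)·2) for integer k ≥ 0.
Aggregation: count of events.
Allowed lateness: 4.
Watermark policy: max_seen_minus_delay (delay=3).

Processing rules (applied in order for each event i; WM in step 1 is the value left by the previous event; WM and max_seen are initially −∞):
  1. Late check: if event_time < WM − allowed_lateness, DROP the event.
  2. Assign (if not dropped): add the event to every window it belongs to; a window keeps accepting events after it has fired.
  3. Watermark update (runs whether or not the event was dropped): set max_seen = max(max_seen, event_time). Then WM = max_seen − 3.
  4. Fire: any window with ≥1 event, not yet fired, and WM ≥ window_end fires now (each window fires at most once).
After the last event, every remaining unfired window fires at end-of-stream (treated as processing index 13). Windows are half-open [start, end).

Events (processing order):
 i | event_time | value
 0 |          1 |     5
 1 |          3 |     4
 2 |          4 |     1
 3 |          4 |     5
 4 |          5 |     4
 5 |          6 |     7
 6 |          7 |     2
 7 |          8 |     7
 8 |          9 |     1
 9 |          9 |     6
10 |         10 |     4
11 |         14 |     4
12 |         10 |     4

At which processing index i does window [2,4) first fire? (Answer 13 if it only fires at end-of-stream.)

6

i=0 t=1 v=5: → [0,2); WM=-2
i=1 t=3 v=4: → [2,4); WM=0
i=2 t=4 v=1: → [4,6); WM=1
i=3 t=4 v=5: → [4,6); WM=1
i=4 t=5 v=4: → [4,6); WM=2; [0,2) fires=1
i=5 t=6 v=7: → [6,8); WM=3
i=6 t=7 v=2: → [6,8); WM=4; [2,4) fires=1
i=7 t=8 v=7: → [8,10); WM=5
i=8 t=9 v=1: → [8,10); WM=6; [4,6) fires=3
i=9 t=9 v=6: → [8,10); WM=6
i=10 t=10 v=4: → [10,12); WM=7
i=11 t=14 v=4: → [14,16); WM=11; [6,8) fires=2 [8,10) fires=3
i=12 t=10 v=4: → [10,12); WM=11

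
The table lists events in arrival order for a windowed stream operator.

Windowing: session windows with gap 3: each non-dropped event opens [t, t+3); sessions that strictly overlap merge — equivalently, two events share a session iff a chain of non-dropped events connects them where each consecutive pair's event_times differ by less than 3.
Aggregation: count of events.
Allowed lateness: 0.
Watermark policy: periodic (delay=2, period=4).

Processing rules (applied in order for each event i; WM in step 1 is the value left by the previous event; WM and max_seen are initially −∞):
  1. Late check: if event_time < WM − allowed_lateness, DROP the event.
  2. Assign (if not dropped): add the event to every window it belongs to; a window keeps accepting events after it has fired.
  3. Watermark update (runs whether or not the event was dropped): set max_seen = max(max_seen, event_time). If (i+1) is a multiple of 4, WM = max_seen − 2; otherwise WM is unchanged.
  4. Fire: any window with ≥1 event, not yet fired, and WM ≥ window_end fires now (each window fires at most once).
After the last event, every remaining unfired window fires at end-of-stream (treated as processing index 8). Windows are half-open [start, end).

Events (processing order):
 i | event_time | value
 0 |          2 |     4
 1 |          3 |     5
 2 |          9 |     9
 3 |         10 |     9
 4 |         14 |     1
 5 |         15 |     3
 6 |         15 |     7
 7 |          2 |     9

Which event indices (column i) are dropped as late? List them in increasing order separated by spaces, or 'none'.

7

i=0 t=2 v=4: → [2,5); WM=−∞
i=1 t=3 v=5: → [2,6); WM=−∞
i=2 t=9 v=9: → [9,12); WM=−∞
i=3 t=10 v=9: → [9,13); WM=8
i=4 t=14 v=1: → [14,17); WM=8
i=5 t=15 v=3: → [14,18); WM=8
i=6 t=15 v=7: → [14,18); WM=8
i=7 t=2 v=9: DROP (t<8-0); WM=13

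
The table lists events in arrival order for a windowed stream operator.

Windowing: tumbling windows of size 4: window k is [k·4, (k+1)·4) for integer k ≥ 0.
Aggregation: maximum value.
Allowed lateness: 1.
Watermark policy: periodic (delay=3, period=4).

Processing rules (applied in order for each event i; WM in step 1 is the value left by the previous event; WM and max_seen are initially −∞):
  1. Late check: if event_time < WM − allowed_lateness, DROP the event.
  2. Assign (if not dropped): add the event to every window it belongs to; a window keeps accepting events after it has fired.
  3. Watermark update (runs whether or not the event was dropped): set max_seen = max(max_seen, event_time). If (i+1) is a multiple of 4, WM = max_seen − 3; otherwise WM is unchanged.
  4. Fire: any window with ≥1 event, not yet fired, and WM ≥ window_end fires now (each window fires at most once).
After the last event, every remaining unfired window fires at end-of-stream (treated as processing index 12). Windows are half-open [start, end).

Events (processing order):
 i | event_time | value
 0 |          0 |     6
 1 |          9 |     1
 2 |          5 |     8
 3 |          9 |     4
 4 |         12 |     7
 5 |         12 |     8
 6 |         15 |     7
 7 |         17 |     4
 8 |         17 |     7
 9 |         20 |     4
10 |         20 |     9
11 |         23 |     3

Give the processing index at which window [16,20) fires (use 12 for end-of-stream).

11

i=0 t=0 v=6: → [0,4); WM=−∞
i=1 t=9 v=1: → [8,12); WM=−∞
i=2 t=5 v=8: → [4,8); WM=−∞
i=3 t=9 v=4: → [8,12); WM=6; [0,4) fires=6
i=4 t=12 v=7: → [12,16); WM=6
i=5 t=12 v=8: → [12,16); WM=6
i=6 t=15 v=7: → [12,16); WM=6
i=7 t=17 v=4: → [16,20); WM=14; [4,8) fires=8 [8,12) fires=4
i=8 t=17 v=7: → [16,20); WM=14
i=9 t=20 v=4: → [20,24); WM=14
i=10 t=20 v=9: → [20,24); WM=14
i=11 t=23 v=3: → [20,24); WM=20; [12,16) fires=8 [16,20) fires=7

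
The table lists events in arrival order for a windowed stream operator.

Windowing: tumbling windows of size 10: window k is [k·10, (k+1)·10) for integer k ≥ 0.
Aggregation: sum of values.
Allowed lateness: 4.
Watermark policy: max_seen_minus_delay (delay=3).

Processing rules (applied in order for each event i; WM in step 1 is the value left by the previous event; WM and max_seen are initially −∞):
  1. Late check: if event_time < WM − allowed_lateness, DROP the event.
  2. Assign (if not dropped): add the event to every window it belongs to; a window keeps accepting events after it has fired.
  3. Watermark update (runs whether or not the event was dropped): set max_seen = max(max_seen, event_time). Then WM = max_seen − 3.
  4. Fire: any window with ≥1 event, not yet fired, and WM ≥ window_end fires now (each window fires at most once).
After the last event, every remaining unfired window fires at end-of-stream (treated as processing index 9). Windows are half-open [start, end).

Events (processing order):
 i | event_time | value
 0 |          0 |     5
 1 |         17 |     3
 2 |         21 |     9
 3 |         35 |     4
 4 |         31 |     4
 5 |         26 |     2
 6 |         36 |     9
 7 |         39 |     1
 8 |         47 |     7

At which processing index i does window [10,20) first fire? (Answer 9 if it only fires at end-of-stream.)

3

i=0 t=0 v=5: → [0,10); WM=-3
i=1 t=17 v=3: → [10,20); WM=14; [0,10) fires=5
i=2 t=21 v=9: → [20,30); WM=18
i=3 t=35 v=4: → [30,40); WM=32; [10,20) fires=3 [20,30) fires=9
i=4 t=31 v=4: → [30,40); WM=32
i=5 t=26 v=2: DROP (t<32-4); WM=32
i=6 t=36 v=9: → [30,40); WM=33
i=7 t=39 v=1: → [30,40); WM=36
i=8 t=47 v=7: → [40,50); WM=44; [30,40) fires=18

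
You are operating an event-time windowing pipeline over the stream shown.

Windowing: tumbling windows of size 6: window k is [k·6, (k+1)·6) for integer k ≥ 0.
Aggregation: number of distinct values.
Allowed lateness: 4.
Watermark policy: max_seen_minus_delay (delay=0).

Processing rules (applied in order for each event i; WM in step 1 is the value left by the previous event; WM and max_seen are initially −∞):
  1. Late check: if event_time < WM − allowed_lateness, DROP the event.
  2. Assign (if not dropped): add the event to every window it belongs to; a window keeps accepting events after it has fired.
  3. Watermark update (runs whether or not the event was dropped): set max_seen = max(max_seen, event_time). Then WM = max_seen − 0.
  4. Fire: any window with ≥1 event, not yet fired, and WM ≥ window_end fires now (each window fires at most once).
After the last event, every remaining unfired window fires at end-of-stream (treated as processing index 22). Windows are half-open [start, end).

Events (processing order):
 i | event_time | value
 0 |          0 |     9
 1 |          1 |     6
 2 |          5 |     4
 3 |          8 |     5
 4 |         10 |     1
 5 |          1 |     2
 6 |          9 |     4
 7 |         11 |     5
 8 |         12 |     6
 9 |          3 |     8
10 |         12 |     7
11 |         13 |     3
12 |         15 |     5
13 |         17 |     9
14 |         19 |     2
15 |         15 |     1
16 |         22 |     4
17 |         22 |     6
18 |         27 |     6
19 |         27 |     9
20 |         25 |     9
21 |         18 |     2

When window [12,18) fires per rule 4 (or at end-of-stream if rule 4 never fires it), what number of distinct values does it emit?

i=0 t=0 v=9: → [0,6); WM=0
i=1 t=1 v=6: → [0,6); WM=1
i=2 t=5 v=4: → [0,6); WM=5
i=3 t=8 v=5: → [6,12); WM=8; [0,6) fires=3
i=4 t=10 v=1: → [6,12); WM=10
i=5 t=1 v=2: DROP (t<10-4); WM=10
i=6 t=9 v=4: → [6,12); WM=10
i=7 t=11 v=5: → [6,12); WM=11
i=8 t=12 v=6: → [12,18); WM=12; [6,12) fires=3
i=9 t=3 v=8: DROP (t<12-4); WM=12
i=10 t=12 v=7: → [12,18); WM=12
i=11 t=13 v=3: → [12,18); WM=13
i=12 t=15 v=5: → [12,18); WM=15
i=13 t=17 v=9: → [12,18); WM=17
i=14 t=19 v=2: → [18,24); WM=19; [12,18) fires=5
i=15 t=15 v=1: → [12,18); WM=19
i=16 t=22 v=4: → [18,24); WM=22
i=17 t=22 v=6: → [18,24); WM=22
i=18 t=27 v=6: → [24,30); WM=27; [18,24) fires=3
i=19 t=27 v=9: → [24,30); WM=27
i=20 t=25 v=9: → [24,30); WM=27
i=21 t=18 v=2: DROP (t<27-4); WM=27

5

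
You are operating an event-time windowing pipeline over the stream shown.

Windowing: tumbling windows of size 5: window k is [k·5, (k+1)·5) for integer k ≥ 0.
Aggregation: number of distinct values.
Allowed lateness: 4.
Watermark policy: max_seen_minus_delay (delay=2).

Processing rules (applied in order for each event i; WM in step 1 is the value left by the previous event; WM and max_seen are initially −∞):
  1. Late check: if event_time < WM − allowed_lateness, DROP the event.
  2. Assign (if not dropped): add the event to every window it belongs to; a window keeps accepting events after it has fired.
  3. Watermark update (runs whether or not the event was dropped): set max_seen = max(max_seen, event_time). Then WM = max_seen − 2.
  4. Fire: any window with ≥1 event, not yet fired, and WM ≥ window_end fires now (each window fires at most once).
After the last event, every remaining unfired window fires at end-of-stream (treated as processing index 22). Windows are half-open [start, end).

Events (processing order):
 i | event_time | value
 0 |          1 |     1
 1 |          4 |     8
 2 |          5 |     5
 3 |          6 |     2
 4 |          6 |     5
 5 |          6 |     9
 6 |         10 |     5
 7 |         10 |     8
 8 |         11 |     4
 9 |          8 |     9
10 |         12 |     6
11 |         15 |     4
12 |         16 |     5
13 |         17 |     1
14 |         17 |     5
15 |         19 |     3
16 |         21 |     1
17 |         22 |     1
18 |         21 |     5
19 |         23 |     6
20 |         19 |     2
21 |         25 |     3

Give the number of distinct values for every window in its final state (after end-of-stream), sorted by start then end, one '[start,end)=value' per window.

i=0 t=1 v=1: → [0,5); WM=-1
i=1 t=4 v=8: → [0,5); WM=2
i=2 t=5 v=5: → [5,10); WM=3
i=3 t=6 v=2: → [5,10); WM=4
i=4 t=6 v=5: → [5,10); WM=4
i=5 t=6 v=9: → [5,10); WM=4
i=6 t=10 v=5: → [10,15); WM=8; [0,5) fires=2
i=7 t=10 v=8: → [10,15); WM=8
i=8 t=11 v=4: → [10,15); WM=9
i=9 t=8 v=9: → [5,10); WM=9
i=10 t=12 v=6: → [10,15); WM=10; [5,10) fires=3
i=11 t=15 v=4: → [15,20); WM=13
i=12 t=16 v=5: → [15,20); WM=14
i=13 t=17 v=1: → [15,20); WM=15; [10,15) fires=4
i=14 t=17 v=5: → [15,20); WM=15
i=15 t=19 v=3: → [15,20); WM=17
i=16 t=21 v=1: → [20,25); WM=19
i=17 t=22 v=1: → [20,25); WM=20; [15,20) fires=4
i=18 t=21 v=5: → [20,25); WM=20
i=19 t=23 v=6: → [20,25); WM=21
i=20 t=19 v=2: → [15,20); WM=21
i=21 t=25 v=3: → [25,30); WM=23

[0,5)=2 [5,10)=3 [10,15)=4 [15,20)=5 [20,25)=3 [25,30)=1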